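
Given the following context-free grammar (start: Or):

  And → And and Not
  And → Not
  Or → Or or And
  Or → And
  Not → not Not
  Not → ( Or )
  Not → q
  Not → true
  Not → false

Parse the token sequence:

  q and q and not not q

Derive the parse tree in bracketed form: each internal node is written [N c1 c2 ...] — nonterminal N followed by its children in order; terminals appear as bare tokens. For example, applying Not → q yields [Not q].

[Or [And [And [And [Not q]] and [Not q]] and [Not not [Not not [Not q]]]]]

Or
And
And and Not
And and Not and Not
Not and Not and Not
q and Not and Not
q and q and Not
q and q and not Not
q and q and not not Not
q and q and not not q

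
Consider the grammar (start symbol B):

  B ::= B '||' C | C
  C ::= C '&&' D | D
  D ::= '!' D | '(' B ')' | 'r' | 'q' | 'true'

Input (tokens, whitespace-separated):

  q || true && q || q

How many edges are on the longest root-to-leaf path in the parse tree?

5

[B [B [B [C [D q]]] || [C [C [D true]] && [D q]]] || [C [D q]]]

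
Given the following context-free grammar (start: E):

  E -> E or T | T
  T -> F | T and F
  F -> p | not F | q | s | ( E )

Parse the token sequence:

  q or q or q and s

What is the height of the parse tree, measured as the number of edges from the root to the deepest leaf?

[E [E [E [T [F q]]] or [T [F q]]] or [T [T [F q]] and [F s]]]

5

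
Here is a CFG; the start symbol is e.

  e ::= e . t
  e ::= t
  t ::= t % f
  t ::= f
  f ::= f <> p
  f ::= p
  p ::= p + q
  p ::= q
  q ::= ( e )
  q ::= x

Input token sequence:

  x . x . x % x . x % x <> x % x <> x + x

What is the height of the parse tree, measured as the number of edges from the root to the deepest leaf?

8

[e [e [e [e [t [f [p [q x]]]]] . [t [f [p [q x]]]]] . [t [t [f [p [q x]]]] % [f [p [q x]]]]] . [t [t [t [f [p [q x]]]] % [f [f [p [q x]]] <> [p [q x]]]] % [f [f [p [q x]]] <> [p [p [q x]] + [q x]]]]]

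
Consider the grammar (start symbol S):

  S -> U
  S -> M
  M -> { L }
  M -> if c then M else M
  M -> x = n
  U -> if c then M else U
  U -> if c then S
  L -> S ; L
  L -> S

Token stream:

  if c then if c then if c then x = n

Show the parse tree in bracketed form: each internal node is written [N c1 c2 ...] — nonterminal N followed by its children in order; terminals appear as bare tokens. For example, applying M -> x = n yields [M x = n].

S
U
if c then S
if c then U
if c then if c then S
if c then if c then U
if c then if c then if c then S
if c then if c then if c then M
if c then if c then if c then x = n

[S [U if c then [S [U if c then [S [U if c then [S [M x = n]]]]]]]]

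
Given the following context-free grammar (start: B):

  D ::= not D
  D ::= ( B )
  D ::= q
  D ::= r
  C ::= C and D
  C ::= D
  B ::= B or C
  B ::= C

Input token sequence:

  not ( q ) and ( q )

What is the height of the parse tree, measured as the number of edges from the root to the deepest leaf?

8

[B [C [C [D not [D ( [B [C [D q]]] )]]] and [D ( [B [C [D q]]] )]]]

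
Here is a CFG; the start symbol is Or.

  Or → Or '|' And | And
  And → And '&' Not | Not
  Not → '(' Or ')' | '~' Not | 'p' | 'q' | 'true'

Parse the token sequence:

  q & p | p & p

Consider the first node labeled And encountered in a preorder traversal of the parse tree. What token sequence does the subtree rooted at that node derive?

[Or [Or [And [And [Not q]] & [Not p]]] | [And [And [Not p]] & [Not p]]]

q & p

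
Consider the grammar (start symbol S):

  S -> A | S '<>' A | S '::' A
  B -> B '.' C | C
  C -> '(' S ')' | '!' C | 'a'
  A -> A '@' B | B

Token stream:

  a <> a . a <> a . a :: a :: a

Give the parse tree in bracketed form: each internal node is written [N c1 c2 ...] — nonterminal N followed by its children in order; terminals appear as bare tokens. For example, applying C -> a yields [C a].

[S [S [S [S [S [A [B [C a]]]] <> [A [B [B [C a]] . [C a]]]] <> [A [B [B [C a]] . [C a]]]] :: [A [B [C a]]]] :: [A [B [C a]]]]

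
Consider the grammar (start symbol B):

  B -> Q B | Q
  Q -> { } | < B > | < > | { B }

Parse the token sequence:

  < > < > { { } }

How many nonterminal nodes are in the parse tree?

8

[B [Q < >] [B [Q < >] [B [Q { [B [Q { }]] }]]]]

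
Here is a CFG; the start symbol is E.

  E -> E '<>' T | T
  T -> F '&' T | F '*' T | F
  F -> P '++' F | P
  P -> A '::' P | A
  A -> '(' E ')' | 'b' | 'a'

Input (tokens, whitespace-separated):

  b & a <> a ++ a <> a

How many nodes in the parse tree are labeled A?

[E [E [E [T [F [P [A b]]] & [T [F [P [A a]]]]]] <> [T [F [P [A a]] ++ [F [P [A a]]]]]] <> [T [F [P [A a]]]]]

5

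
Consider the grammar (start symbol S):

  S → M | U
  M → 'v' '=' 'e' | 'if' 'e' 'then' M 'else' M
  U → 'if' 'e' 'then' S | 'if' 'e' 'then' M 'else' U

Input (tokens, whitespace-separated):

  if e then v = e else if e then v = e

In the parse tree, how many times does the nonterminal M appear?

[S [U if e then [M v = e] else [U if e then [S [M v = e]]]]]

2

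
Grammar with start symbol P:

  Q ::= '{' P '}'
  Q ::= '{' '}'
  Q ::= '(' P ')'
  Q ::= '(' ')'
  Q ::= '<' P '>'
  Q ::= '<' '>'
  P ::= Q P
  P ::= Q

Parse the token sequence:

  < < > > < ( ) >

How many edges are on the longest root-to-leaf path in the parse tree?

5

[P [Q < [P [Q < >]] >] [P [Q < [P [Q ( )]] >]]]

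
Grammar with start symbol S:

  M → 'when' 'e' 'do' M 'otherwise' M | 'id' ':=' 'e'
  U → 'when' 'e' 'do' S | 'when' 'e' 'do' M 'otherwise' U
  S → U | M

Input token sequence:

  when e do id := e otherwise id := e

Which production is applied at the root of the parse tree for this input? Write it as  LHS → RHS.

[S [M when e do [M id := e] otherwise [M id := e]]]

S → M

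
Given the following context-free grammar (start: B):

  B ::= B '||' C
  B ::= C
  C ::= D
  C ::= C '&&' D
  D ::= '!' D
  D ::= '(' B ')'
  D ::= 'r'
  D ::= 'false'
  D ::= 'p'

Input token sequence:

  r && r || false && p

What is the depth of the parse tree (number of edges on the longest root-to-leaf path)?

5

[B [B [C [C [D r]] && [D r]]] || [C [C [D false]] && [D p]]]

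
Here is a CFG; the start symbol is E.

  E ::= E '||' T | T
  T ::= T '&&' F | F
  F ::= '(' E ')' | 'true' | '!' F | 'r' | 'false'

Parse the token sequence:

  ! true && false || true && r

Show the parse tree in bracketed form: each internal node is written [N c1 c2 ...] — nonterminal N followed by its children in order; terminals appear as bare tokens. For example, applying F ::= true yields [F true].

[E [E [T [T [F ! [F true]]] && [F false]]] || [T [T [F true]] && [F r]]]

E
E || T
T || T
T && F || T
F && F || T
! F && F || T
! true && F || T
! true && false || T
! true && false || T && F
! true && false || F && F
! true && false || true && F
! true && false || true && r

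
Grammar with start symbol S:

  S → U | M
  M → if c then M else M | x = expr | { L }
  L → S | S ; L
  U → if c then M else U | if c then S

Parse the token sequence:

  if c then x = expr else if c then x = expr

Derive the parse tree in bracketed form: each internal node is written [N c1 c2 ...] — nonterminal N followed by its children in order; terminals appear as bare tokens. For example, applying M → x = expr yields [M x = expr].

[S [U if c then [M x = expr] else [U if c then [S [M x = expr]]]]]

S
U
if c then M else U
if c then x = expr else U
if c then x = expr else if c then S
if c then x = expr else if c then M
if c then x = expr else if c then x = expr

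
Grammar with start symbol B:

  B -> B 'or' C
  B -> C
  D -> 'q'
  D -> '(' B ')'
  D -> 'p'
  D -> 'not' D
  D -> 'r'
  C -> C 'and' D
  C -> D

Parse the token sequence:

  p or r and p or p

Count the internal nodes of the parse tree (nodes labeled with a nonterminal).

[B [B [B [C [D p]]] or [C [C [D r]] and [D p]]] or [C [D p]]]

11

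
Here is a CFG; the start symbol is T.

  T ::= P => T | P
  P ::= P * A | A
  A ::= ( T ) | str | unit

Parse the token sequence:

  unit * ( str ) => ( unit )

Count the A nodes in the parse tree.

5

[T [P [P [A unit]] * [A ( [T [P [A str]]] )]] => [T [P [A ( [T [P [A unit]]] )]]]]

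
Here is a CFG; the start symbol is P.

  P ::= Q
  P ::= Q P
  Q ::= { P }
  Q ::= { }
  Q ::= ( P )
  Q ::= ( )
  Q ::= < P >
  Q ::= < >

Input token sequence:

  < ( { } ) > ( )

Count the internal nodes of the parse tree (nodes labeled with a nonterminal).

[P [Q < [P [Q ( [P [Q { }]] )]] >] [P [Q ( )]]]

8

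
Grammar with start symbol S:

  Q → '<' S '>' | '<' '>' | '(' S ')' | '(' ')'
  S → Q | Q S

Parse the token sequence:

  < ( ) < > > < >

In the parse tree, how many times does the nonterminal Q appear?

4

[S [Q < [S [Q ( )] [S [Q < >]]] >] [S [Q < >]]]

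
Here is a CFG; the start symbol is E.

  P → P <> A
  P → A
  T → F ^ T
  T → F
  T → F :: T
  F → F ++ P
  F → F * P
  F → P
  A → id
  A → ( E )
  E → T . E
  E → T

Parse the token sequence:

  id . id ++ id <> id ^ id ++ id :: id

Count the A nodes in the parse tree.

7

[E [T [F [P [A id]]]] . [E [T [F [F [P [A id]]] ++ [P [P [A id]] <> [A id]]] ^ [T [F [F [P [A id]]] ++ [P [A id]]] :: [T [F [P [A id]]]]]]]]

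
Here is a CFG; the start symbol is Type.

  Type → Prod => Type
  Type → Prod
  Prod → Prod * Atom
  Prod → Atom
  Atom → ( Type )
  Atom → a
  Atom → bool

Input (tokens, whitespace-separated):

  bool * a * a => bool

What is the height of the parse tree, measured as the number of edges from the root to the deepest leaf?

[Type [Prod [Prod [Prod [Atom bool]] * [Atom a]] * [Atom a]] => [Type [Prod [Atom bool]]]]

5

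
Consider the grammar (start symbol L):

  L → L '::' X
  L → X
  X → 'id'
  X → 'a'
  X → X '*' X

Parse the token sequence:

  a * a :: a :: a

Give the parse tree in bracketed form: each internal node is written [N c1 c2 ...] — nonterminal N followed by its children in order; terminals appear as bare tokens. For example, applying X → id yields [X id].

[L [L [L [X [X a] * [X a]]] :: [X a]] :: [X a]]

L
L :: X
L :: X :: X
X :: X :: X
X * X :: X :: X
a * X :: X :: X
a * a :: X :: X
a * a :: a :: X
a * a :: a :: a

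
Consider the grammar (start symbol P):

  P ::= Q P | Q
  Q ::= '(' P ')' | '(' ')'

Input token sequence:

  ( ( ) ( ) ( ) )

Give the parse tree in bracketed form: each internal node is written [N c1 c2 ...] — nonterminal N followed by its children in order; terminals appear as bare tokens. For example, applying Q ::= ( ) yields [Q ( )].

[P [Q ( [P [Q ( )] [P [Q ( )] [P [Q ( )]]]] )]]

P
Q
( P )
( Q P )
( ( ) P )
( ( ) Q P )
( ( ) ( ) P )
( ( ) ( ) Q )
( ( ) ( ) ( ) )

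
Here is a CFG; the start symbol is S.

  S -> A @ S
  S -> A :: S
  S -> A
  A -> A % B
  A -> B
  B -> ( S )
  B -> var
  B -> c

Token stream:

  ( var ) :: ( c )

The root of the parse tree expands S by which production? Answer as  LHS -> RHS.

S -> A :: S

[S [A [B ( [S [A [B var]]] )]] :: [S [A [B ( [S [A [B c]]] )]]]]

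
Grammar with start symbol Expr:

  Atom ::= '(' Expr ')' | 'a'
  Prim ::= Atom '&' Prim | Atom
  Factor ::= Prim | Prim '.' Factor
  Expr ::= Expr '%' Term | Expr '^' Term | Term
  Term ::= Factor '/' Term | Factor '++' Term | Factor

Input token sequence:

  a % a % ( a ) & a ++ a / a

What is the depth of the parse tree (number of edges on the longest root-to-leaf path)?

10

[Expr [Expr [Expr [Term [Factor [Prim [Atom a]]]]] % [Term [Factor [Prim [Atom a]]]]] % [Term [Factor [Prim [Atom ( [Expr [Term [Factor [Prim [Atom a]]]]] )] & [Prim [Atom a]]]] ++ [Term [Factor [Prim [Atom a]]] / [Term [Factor [Prim [Atom a]]]]]]]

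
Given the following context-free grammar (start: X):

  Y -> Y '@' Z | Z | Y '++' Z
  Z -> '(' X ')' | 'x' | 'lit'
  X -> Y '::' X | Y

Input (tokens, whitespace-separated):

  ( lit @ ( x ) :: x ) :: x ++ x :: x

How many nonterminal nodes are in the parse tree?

[X [Y [Z ( [X [Y [Y [Z lit]] @ [Z ( [X [Y [Z x]]] )]] :: [X [Y [Z x]]]] )]] :: [X [Y [Y [Z x]] ++ [Z x]] :: [X [Y [Z x]]]]]

22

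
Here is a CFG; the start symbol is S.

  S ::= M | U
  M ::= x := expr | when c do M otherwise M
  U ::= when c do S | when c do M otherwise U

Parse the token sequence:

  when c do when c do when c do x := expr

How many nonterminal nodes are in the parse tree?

[S [U when c do [S [U when c do [S [U when c do [S [M x := expr]]]]]]]]

8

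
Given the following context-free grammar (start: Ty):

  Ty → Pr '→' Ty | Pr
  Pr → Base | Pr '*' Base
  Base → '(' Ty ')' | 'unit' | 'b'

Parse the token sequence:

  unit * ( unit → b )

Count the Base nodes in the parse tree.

[Ty [Pr [Pr [Base unit]] * [Base ( [Ty [Pr [Base unit]] → [Ty [Pr [Base b]]]] )]]]

4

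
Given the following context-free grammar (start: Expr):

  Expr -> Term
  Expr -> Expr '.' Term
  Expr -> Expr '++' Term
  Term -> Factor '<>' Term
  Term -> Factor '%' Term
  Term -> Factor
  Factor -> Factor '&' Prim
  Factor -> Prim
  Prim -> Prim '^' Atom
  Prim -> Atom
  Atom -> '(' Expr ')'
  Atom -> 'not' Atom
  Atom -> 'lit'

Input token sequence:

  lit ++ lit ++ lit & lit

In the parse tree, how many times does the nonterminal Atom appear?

[Expr [Expr [Expr [Term [Factor [Prim [Atom lit]]]]] ++ [Term [Factor [Prim [Atom lit]]]]] ++ [Term [Factor [Factor [Prim [Atom lit]]] & [Prim [Atom lit]]]]]

4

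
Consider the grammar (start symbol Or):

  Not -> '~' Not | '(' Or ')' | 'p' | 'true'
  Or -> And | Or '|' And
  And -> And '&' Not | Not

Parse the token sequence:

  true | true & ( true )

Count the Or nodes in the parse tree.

3

[Or [Or [And [Not true]]] | [And [And [Not true]] & [Not ( [Or [And [Not true]]] )]]]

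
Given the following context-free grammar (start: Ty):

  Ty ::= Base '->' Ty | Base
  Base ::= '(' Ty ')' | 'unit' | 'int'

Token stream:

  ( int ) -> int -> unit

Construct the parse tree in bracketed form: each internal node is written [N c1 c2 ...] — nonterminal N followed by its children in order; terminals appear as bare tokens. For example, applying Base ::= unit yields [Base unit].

[Ty [Base ( [Ty [Base int]] )] -> [Ty [Base int] -> [Ty [Base unit]]]]

Ty
Base -> Ty
( Ty ) -> Ty
( Base ) -> Ty
( int ) -> Ty
( int ) -> Base -> Ty
( int ) -> int -> Ty
( int ) -> int -> Base
( int ) -> int -> unit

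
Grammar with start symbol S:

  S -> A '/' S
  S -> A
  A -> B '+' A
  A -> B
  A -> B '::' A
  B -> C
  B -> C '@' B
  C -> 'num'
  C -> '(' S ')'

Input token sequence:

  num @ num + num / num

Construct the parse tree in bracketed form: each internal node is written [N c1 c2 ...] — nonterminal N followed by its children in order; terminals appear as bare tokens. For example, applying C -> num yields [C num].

S
A / S
B + A / S
C @ B + A / S
num @ B + A / S
num @ C + A / S
num @ num + A / S
num @ num + B / S
num @ num + C / S
num @ num + num / S
num @ num + num / A
num @ num + num / B
num @ num + num / C
num @ num + num / num

[S [A [B [C num] @ [B [C num]]] + [A [B [C num]]]] / [S [A [B [C num]]]]]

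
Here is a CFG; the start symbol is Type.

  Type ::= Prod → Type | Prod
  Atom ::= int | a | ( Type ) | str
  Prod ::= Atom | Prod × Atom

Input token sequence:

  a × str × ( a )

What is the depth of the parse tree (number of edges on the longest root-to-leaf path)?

[Type [Prod [Prod [Prod [Atom a]] × [Atom str]] × [Atom ( [Type [Prod [Atom a]]] )]]]

6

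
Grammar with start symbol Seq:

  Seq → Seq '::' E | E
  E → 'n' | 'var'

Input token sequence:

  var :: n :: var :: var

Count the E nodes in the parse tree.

[Seq [Seq [Seq [Seq [E var]] :: [E n]] :: [E var]] :: [E var]]

4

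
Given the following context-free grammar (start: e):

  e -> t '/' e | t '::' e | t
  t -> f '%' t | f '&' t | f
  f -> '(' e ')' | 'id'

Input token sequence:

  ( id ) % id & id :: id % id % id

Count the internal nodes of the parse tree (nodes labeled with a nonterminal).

[e [t [f ( [e [t [f id]]] )] % [t [f id] & [t [f id]]]] :: [e [t [f id] % [t [f id] % [t [f id]]]]]]

17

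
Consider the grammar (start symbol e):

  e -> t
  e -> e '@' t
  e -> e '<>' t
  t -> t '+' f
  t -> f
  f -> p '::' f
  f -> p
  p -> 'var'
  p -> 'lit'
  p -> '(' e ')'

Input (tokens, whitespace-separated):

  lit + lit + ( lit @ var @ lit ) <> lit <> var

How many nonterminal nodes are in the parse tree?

30

[e [e [e [t [t [t [f [p lit]]] + [f [p lit]]] + [f [p ( [e [e [e [t [f [p lit]]]] @ [t [f [p var]]]] @ [t [f [p lit]]]] )]]]] <> [t [f [p lit]]]] <> [t [f [p var]]]]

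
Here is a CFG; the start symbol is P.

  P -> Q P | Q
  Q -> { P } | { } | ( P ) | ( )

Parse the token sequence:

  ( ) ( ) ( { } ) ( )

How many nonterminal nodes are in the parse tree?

[P [Q ( )] [P [Q ( )] [P [Q ( [P [Q { }]] )] [P [Q ( )]]]]]

10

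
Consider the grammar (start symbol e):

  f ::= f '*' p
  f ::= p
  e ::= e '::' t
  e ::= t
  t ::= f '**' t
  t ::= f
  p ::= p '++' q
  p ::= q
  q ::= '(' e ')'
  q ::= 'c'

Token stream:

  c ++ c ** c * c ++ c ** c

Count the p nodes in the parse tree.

[e [t [f [p [p [q c]] ++ [q c]]] ** [t [f [f [p [q c]]] * [p [p [q c]] ++ [q c]]] ** [t [f [p [q c]]]]]]]

6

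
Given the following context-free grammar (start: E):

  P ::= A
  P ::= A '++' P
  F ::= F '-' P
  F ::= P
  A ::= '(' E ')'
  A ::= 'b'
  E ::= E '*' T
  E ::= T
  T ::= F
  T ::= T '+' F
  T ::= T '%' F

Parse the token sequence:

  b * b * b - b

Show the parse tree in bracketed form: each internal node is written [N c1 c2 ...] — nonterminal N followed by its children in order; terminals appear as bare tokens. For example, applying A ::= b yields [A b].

E
E * T
E * T * T
T * T * T
F * T * T
P * T * T
A * T * T
b * T * T
b * F * T
b * P * T
b * A * T
b * b * T
b * b * F
b * b * F - P
b * b * P - P
b * b * A - P
b * b * b - P
b * b * b - A
b * b * b - b

[E [E [E [T [F [P [A b]]]]] * [T [F [P [A b]]]]] * [T [F [F [P [A b]]] - [P [A b]]]]]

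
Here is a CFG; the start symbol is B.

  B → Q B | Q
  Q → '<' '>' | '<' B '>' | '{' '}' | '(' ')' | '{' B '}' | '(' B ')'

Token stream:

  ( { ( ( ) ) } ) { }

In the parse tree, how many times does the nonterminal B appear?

5

[B [Q ( [B [Q { [B [Q ( [B [Q ( )]] )]] }]] )] [B [Q { }]]]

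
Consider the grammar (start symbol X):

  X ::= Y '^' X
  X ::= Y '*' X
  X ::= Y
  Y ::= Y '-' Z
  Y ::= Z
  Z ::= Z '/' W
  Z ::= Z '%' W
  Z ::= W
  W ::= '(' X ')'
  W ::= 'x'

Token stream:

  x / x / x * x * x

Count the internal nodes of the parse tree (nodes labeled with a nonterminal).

16

[X [Y [Z [Z [Z [W x]] / [W x]] / [W x]]] * [X [Y [Z [W x]]] * [X [Y [Z [W x]]]]]]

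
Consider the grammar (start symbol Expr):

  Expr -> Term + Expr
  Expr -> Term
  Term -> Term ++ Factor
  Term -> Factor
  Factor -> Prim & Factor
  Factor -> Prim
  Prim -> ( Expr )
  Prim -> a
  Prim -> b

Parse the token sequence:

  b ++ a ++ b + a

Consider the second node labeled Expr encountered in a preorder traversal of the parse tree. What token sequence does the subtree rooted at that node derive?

a

[Expr [Term [Term [Term [Factor [Prim b]]] ++ [Factor [Prim a]]] ++ [Factor [Prim b]]] + [Expr [Term [Factor [Prim a]]]]]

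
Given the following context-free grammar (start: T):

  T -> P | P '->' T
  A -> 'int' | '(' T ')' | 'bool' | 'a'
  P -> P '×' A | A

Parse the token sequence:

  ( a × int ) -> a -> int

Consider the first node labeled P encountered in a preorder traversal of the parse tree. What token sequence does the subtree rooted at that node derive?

[T [P [A ( [T [P [P [A a]] × [A int]]] )]] -> [T [P [A a]] -> [T [P [A int]]]]]

( a × int )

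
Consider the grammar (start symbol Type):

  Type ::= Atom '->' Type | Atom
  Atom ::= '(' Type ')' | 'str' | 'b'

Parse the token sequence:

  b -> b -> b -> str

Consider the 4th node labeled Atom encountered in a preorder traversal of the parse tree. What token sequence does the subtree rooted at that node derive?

str

[Type [Atom b] -> [Type [Atom b] -> [Type [Atom b] -> [Type [Atom str]]]]]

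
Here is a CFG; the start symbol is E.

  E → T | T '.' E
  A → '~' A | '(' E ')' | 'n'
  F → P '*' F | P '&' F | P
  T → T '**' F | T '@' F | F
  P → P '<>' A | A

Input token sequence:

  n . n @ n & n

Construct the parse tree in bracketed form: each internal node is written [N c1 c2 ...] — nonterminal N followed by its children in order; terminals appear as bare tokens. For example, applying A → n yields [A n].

[E [T [F [P [A n]]]] . [E [T [T [F [P [A n]]]] @ [F [P [A n]] & [F [P [A n]]]]]]]

E
T . E
F . E
P . E
A . E
n . E
n . T
n . T @ F
n . F @ F
n . P @ F
n . A @ F
n . n @ F
n . n @ P & F
n . n @ A & F
n . n @ n & F
n . n @ n & P
n . n @ n & A
n . n @ n & n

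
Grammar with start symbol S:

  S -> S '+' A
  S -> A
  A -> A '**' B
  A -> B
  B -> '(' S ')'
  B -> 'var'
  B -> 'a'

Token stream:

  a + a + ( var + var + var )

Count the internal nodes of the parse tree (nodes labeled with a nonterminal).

18

[S [S [S [A [B a]]] + [A [B a]]] + [A [B ( [S [S [S [A [B var]]] + [A [B var]]] + [A [B var]]] )]]]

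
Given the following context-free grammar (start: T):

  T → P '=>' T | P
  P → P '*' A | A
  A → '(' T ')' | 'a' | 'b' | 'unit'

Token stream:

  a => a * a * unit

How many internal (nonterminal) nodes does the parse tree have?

10

[T [P [A a]] => [T [P [P [P [A a]] * [A a]] * [A unit]]]]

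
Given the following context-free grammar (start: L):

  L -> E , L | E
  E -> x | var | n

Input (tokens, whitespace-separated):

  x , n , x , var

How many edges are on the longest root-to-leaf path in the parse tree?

[L [E x] , [L [E n] , [L [E x] , [L [E var]]]]]

5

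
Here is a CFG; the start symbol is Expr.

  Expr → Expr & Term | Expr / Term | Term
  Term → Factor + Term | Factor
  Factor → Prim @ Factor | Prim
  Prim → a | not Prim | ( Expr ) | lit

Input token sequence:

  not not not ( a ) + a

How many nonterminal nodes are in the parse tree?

[Expr [Term [Factor [Prim not [Prim not [Prim not [Prim ( [Expr [Term [Factor [Prim a]]]] )]]]]] + [Term [Factor [Prim a]]]]]

14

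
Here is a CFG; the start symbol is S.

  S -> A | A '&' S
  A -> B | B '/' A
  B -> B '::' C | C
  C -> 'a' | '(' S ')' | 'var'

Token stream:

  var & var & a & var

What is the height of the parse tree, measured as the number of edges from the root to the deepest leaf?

7

[S [A [B [C var]]] & [S [A [B [C var]]] & [S [A [B [C a]]] & [S [A [B [C var]]]]]]]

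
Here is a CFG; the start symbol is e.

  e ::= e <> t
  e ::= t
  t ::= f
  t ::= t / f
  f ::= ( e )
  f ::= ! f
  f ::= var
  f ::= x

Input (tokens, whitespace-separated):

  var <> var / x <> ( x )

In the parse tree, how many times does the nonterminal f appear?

[e [e [e [t [f var]]] <> [t [t [f var]] / [f x]]] <> [t [f ( [e [t [f x]]] )]]]

5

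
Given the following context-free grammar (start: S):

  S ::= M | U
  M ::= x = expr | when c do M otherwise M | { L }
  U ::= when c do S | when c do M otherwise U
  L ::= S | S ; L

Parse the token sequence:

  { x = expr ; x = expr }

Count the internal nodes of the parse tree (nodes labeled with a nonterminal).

8

[S [M { [L [S [M x = expr]] ; [L [S [M x = expr]]]] }]]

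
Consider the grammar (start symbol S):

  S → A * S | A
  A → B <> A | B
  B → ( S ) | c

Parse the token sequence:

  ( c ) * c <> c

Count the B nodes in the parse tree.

4

[S [A [B ( [S [A [B c]]] )]] * [S [A [B c] <> [A [B c]]]]]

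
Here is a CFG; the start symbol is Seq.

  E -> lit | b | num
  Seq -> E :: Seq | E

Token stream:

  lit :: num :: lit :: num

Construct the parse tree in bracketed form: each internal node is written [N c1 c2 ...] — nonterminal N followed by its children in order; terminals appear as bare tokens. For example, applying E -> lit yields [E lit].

[Seq [E lit] :: [Seq [E num] :: [Seq [E lit] :: [Seq [E num]]]]]

Seq
E :: Seq
lit :: Seq
lit :: E :: Seq
lit :: num :: Seq
lit :: num :: E :: Seq
lit :: num :: lit :: Seq
lit :: num :: lit :: E
lit :: num :: lit :: num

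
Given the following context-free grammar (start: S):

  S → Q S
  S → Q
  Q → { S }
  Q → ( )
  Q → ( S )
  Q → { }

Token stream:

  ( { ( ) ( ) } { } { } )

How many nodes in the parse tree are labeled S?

[S [Q ( [S [Q { [S [Q ( )] [S [Q ( )]]] }] [S [Q { }] [S [Q { }]]]] )]]

6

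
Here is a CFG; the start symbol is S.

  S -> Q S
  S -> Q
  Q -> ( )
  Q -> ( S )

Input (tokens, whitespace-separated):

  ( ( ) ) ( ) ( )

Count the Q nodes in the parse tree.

[S [Q ( [S [Q ( )]] )] [S [Q ( )] [S [Q ( )]]]]

4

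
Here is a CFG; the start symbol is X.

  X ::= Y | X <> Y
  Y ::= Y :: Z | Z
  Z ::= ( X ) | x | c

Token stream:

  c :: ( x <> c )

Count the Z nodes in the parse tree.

4

[X [Y [Y [Z c]] :: [Z ( [X [X [Y [Z x]]] <> [Y [Z c]]] )]]]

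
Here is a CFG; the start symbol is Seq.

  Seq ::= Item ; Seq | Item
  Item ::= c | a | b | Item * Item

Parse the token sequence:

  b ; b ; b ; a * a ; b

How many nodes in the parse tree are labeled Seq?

5

[Seq [Item b] ; [Seq [Item b] ; [Seq [Item b] ; [Seq [Item [Item a] * [Item a]] ; [Seq [Item b]]]]]]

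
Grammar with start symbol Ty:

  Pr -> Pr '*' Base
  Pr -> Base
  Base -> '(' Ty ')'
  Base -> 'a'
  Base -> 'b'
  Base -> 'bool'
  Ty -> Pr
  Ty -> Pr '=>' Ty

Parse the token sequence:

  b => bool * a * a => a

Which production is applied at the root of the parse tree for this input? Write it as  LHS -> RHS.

Ty -> Pr '=>' Ty

[Ty [Pr [Base b]] => [Ty [Pr [Pr [Pr [Base bool]] * [Base a]] * [Base a]] => [Ty [Pr [Base a]]]]]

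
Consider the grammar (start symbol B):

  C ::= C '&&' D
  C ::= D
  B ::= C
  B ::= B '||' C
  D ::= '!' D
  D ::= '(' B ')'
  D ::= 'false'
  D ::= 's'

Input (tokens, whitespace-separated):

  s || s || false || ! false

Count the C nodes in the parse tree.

4

[B [B [B [B [C [D s]]] || [C [D s]]] || [C [D false]]] || [C [D ! [D false]]]]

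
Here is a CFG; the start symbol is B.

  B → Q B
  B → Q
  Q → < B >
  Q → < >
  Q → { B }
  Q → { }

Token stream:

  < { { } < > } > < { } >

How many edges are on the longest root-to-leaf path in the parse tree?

7

[B [Q < [B [Q { [B [Q { }] [B [Q < >]]] }]] >] [B [Q < [B [Q { }]] >]]]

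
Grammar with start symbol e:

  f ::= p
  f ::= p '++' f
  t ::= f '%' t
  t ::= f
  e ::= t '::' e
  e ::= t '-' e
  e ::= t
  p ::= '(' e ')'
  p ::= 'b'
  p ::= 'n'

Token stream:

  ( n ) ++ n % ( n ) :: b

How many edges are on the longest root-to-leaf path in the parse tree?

[e [t [f [p ( [e [t [f [p n]]]] )] ++ [f [p n]]] % [t [f [p ( [e [t [f [p n]]]] )]]]] :: [e [t [f [p b]]]]]

9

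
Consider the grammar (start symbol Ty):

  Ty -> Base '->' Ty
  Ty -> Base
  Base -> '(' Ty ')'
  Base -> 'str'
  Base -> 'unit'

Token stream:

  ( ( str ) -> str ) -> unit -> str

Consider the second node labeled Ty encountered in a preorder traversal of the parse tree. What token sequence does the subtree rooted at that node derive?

( str ) -> str

[Ty [Base ( [Ty [Base ( [Ty [Base str]] )] -> [Ty [Base str]]] )] -> [Ty [Base unit] -> [Ty [Base str]]]]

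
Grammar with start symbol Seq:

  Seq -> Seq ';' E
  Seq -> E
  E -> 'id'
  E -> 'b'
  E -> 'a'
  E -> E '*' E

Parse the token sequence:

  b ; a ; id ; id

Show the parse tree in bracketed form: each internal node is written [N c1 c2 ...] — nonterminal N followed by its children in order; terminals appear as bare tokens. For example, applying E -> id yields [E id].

Seq
Seq ; E
Seq ; E ; E
Seq ; E ; E ; E
E ; E ; E ; E
b ; E ; E ; E
b ; a ; E ; E
b ; a ; id ; E
b ; a ; id ; id

[Seq [Seq [Seq [Seq [E b]] ; [E a]] ; [E id]] ; [E id]]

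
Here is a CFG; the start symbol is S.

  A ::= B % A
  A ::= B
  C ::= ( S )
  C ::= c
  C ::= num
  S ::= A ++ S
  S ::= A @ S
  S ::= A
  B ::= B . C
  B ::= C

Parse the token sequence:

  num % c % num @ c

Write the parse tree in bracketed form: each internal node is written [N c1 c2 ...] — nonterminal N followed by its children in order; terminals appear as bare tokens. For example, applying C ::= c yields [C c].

[S [A [B [C num]] % [A [B [C c]] % [A [B [C num]]]]] @ [S [A [B [C c]]]]]

S
A @ S
B % A @ S
C % A @ S
num % A @ S
num % B % A @ S
num % C % A @ S
num % c % A @ S
num % c % B @ S
num % c % C @ S
num % c % num @ S
num % c % num @ A
num % c % num @ B
num % c % num @ C
num % c % num @ c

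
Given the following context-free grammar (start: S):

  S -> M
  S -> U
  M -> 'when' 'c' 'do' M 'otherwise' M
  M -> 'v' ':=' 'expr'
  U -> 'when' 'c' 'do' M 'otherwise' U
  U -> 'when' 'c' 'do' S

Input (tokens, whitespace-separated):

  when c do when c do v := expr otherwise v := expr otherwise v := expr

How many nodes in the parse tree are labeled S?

1

[S [M when c do [M when c do [M v := expr] otherwise [M v := expr]] otherwise [M v := expr]]]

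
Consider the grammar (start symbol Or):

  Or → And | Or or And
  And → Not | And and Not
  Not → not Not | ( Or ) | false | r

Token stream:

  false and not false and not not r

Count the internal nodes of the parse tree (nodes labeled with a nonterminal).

[Or [And [And [And [Not false]] and [Not not [Not false]]] and [Not not [Not not [Not r]]]]]

10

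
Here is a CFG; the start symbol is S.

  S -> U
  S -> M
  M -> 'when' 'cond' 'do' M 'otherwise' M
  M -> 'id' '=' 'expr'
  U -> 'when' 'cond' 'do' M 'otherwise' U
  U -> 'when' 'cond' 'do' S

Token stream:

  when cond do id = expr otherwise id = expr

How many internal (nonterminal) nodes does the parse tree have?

4

[S [M when cond do [M id = expr] otherwise [M id = expr]]]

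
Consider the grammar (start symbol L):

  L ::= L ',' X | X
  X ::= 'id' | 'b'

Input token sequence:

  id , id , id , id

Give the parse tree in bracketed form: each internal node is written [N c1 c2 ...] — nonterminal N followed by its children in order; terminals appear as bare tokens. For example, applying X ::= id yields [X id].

[L [L [L [L [X id]] , [X id]] , [X id]] , [X id]]

L
L , X
L , X , X
L , X , X , X
X , X , X , X
id , X , X , X
id , id , X , X
id , id , id , X
id , id , id , id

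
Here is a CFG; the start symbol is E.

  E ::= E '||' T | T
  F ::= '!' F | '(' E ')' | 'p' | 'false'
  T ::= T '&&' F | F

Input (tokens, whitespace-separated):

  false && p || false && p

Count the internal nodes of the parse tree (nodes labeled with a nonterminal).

10

[E [E [T [T [F false]] && [F p]]] || [T [T [F false]] && [F p]]]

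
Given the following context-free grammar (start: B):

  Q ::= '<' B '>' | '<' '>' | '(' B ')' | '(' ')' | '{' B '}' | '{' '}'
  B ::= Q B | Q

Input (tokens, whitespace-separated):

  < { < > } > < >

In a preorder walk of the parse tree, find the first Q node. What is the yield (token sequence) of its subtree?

< { < > } >

[B [Q < [B [Q { [B [Q < >]] }]] >] [B [Q < >]]]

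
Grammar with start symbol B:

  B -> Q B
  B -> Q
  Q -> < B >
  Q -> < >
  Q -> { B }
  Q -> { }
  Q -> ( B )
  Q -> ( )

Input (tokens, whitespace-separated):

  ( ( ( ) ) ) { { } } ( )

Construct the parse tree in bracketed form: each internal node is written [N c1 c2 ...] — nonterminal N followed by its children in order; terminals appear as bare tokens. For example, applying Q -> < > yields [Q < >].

[B [Q ( [B [Q ( [B [Q ( )]] )]] )] [B [Q { [B [Q { }]] }] [B [Q ( )]]]]

B
Q B
( B ) B
( Q ) B
( ( B ) ) B
( ( Q ) ) B
( ( ( ) ) ) B
( ( ( ) ) ) Q B
( ( ( ) ) ) { B } B
( ( ( ) ) ) { Q } B
( ( ( ) ) ) { { } } B
( ( ( ) ) ) { { } } Q
( ( ( ) ) ) { { } } ( )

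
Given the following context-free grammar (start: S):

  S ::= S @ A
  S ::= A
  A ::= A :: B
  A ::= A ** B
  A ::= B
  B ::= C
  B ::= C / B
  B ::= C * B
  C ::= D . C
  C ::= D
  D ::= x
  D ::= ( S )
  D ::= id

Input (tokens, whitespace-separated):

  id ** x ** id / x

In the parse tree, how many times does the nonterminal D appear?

4

[S [A [A [A [B [C [D id]]]] ** [B [C [D x]]]] ** [B [C [D id]] / [B [C [D x]]]]]]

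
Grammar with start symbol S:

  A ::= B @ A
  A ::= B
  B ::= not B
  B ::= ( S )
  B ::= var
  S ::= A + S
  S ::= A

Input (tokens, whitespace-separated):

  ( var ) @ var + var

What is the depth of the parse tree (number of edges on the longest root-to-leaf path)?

[S [A [B ( [S [A [B var]]] )] @ [A [B var]]] + [S [A [B var]]]]

6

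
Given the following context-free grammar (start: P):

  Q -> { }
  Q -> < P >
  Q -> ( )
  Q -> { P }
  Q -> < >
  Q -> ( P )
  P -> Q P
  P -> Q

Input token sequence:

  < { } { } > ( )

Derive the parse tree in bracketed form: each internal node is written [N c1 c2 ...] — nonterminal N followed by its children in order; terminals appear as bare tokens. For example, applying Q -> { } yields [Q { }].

[P [Q < [P [Q { }] [P [Q { }]]] >] [P [Q ( )]]]

P
Q P
< P > P
< Q P > P
< { } P > P
< { } Q > P
< { } { } > P
< { } { } > Q
< { } { } > ( )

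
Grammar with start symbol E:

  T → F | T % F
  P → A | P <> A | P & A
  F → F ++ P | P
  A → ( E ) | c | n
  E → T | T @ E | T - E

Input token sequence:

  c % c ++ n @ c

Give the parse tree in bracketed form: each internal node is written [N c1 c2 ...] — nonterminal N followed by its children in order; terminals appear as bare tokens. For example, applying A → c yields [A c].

[E [T [T [F [P [A c]]]] % [F [F [P [A c]]] ++ [P [A n]]]] @ [E [T [F [P [A c]]]]]]

E
T @ E
T % F @ E
F % F @ E
P % F @ E
A % F @ E
c % F @ E
c % F ++ P @ E
c % P ++ P @ E
c % A ++ P @ E
c % c ++ P @ E
c % c ++ A @ E
c % c ++ n @ E
c % c ++ n @ T
c % c ++ n @ F
c % c ++ n @ P
c % c ++ n @ A
c % c ++ n @ c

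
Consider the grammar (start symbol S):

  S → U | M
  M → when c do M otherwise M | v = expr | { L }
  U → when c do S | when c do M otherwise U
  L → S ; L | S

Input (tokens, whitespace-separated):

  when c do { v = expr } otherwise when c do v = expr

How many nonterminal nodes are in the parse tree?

[S [U when c do [M { [L [S [M v = expr]]] }] otherwise [U when c do [S [M v = expr]]]]]

9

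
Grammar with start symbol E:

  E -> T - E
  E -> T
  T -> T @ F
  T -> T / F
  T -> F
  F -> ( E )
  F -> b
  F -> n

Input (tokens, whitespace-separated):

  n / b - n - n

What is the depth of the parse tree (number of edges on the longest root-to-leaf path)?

5

[E [T [T [F n]] / [F b]] - [E [T [F n]] - [E [T [F n]]]]]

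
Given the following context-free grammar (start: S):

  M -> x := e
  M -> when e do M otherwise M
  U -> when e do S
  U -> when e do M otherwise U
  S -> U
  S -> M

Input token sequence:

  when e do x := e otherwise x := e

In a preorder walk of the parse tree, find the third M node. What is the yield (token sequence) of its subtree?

[S [M when e do [M x := e] otherwise [M x := e]]]

x := e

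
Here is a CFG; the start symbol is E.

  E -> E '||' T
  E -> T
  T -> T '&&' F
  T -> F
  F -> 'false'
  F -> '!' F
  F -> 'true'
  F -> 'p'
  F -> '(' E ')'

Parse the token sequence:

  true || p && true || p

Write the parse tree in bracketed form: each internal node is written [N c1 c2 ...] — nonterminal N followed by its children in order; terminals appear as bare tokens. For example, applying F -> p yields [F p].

[E [E [E [T [F true]]] || [T [T [F p]] && [F true]]] || [T [F p]]]

E
E || T
E || T || T
T || T || T
F || T || T
true || T || T
true || T && F || T
true || F && F || T
true || p && F || T
true || p && true || T
true || p && true || F
true || p && true || p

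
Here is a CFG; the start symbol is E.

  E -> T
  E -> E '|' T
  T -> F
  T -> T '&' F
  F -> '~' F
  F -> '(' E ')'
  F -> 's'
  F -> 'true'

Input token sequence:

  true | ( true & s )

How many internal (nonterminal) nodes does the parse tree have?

[E [E [T [F true]]] | [T [F ( [E [T [T [F true]] & [F s]]] )]]]

11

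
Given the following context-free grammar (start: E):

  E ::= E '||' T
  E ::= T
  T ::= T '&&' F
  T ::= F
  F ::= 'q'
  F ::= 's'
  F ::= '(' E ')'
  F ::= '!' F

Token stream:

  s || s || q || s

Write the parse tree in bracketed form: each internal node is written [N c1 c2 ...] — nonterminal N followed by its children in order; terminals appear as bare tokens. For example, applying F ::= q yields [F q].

[E [E [E [E [T [F s]]] || [T [F s]]] || [T [F q]]] || [T [F s]]]

E
E || T
E || T || T
E || T || T || T
T || T || T || T
F || T || T || T
s || T || T || T
s || F || T || T
s || s || T || T
s || s || F || T
s || s || q || T
s || s || q || F
s || s || q || s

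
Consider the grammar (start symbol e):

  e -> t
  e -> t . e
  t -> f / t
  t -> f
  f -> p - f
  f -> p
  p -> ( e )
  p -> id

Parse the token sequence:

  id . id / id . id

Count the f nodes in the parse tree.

[e [t [f [p id]]] . [e [t [f [p id]] / [t [f [p id]]]] . [e [t [f [p id]]]]]]

4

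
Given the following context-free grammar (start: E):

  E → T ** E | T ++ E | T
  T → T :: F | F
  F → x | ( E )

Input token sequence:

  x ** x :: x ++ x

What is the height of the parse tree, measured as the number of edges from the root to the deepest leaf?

5

[E [T [F x]] ** [E [T [T [F x]] :: [F x]] ++ [E [T [F x]]]]]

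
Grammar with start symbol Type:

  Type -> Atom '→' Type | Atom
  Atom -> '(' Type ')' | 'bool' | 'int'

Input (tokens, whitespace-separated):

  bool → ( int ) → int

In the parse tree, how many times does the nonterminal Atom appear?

[Type [Atom bool] → [Type [Atom ( [Type [Atom int]] )] → [Type [Atom int]]]]

4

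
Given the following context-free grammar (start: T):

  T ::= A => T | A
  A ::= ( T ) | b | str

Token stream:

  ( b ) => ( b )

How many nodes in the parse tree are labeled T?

[T [A ( [T [A b]] )] => [T [A ( [T [A b]] )]]]

4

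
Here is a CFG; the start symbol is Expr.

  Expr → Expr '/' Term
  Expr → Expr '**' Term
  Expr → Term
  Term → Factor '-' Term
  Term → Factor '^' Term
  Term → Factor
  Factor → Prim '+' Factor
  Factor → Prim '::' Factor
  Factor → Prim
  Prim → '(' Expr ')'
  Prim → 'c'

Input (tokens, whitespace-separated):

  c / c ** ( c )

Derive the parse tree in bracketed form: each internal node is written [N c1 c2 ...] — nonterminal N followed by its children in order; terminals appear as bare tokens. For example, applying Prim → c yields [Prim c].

[Expr [Expr [Expr [Term [Factor [Prim c]]]] / [Term [Factor [Prim c]]]] ** [Term [Factor [Prim ( [Expr [Term [Factor [Prim c]]]] )]]]]

Expr
Expr ** Term
Expr / Term ** Term
Term / Term ** Term
Factor / Term ** Term
Prim / Term ** Term
c / Term ** Term
c / Factor ** Term
c / Prim ** Term
c / c ** Term
c / c ** Factor
c / c ** Prim
c / c ** ( Expr )
c / c ** ( Term )
c / c ** ( Factor )
c / c ** ( Prim )
c / c ** ( c )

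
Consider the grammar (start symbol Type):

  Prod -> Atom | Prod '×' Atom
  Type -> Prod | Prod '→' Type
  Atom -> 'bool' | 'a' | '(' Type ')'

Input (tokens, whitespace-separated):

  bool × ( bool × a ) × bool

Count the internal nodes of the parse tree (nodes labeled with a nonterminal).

[Type [Prod [Prod [Prod [Atom bool]] × [Atom ( [Type [Prod [Prod [Atom bool]] × [Atom a]]] )]] × [Atom bool]]]

12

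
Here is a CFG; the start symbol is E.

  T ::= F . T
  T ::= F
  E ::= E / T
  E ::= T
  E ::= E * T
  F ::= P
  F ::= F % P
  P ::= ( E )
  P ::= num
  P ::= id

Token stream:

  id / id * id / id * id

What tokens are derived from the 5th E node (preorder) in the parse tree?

id

[E [E [E [E [E [T [F [P id]]]] / [T [F [P id]]]] * [T [F [P id]]]] / [T [F [P id]]]] * [T [F [P id]]]]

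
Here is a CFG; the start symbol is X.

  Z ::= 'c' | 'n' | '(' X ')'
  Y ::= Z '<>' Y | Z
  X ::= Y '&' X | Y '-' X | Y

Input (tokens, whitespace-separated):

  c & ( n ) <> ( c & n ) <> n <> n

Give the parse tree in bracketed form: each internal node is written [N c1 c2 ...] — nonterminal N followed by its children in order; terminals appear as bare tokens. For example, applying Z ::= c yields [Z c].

[X [Y [Z c]] & [X [Y [Z ( [X [Y [Z n]]] )] <> [Y [Z ( [X [Y [Z c]] & [X [Y [Z n]]]] )] <> [Y [Z n] <> [Y [Z n]]]]]]]

X
Y & X
Z & X
c & X
c & Y
c & Z <> Y
c & ( X ) <> Y
c & ( Y ) <> Y
c & ( Z ) <> Y
c & ( n ) <> Y
c & ( n ) <> Z <> Y
c & ( n ) <> ( X ) <> Y
c & ( n ) <> ( Y & X ) <> Y
c & ( n ) <> ( Z & X ) <> Y
c & ( n ) <> ( c & X ) <> Y
c & ( n ) <> ( c & Y ) <> Y
c & ( n ) <> ( c & Z ) <> Y
c & ( n ) <> ( c & n ) <> Y
c & ( n ) <> ( c & n ) <> Z <> Y
c & ( n ) <> ( c & n ) <> n <> Y
c & ( n ) <> ( c & n ) <> n <> Z
c & ( n ) <> ( c & n ) <> n <> n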